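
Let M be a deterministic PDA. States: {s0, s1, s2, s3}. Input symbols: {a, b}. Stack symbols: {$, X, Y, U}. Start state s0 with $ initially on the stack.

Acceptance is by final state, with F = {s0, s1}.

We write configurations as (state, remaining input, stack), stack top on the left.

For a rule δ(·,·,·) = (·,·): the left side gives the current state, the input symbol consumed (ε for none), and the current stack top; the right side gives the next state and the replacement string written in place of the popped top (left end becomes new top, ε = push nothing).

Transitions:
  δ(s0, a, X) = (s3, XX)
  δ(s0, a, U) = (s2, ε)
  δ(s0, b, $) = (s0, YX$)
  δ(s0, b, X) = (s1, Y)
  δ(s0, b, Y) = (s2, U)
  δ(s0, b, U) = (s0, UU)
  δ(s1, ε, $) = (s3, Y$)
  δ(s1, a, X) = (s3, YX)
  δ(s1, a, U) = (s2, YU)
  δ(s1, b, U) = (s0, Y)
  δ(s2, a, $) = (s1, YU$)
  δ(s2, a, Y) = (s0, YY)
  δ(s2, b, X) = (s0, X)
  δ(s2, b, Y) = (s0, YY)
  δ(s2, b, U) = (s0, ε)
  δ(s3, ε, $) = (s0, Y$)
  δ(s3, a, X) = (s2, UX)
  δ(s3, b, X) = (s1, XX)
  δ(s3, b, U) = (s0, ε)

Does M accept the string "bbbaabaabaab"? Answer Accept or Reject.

(s0, bbbaabaabaab, $)
  read b, top $: go to s0, push YX$ → (s0, bbaabaabaab, YX$)
  read b, top Y: go to s2, push U → (s2, baabaabaab, UX$)
  read b, top U: go to s0, push ε → (s0, aabaabaab, X$)
  read a, top X: go to s3, push XX → (s3, abaabaab, XX$)
  read a, top X: go to s2, push UX → (s2, baabaab, UXX$)
  read b, top U: go to s0, push ε → (s0, aabaab, XX$)
  read a, top X: go to s3, push XX → (s3, abaab, XXX$)
  read a, top X: go to s2, push UX → (s2, baab, UXXX$)
  read b, top U: go to s0, push ε → (s0, aab, XXX$)
  read a, top X: go to s3, push XX → (s3, ab, XXXX$)
  read a, top X: go to s2, push UX → (s2, b, UXXXX$)
  read b, top U: go to s0, push ε → (s0, ε, XXXX$)
All input consumed; state s0 ∈ F.

Accept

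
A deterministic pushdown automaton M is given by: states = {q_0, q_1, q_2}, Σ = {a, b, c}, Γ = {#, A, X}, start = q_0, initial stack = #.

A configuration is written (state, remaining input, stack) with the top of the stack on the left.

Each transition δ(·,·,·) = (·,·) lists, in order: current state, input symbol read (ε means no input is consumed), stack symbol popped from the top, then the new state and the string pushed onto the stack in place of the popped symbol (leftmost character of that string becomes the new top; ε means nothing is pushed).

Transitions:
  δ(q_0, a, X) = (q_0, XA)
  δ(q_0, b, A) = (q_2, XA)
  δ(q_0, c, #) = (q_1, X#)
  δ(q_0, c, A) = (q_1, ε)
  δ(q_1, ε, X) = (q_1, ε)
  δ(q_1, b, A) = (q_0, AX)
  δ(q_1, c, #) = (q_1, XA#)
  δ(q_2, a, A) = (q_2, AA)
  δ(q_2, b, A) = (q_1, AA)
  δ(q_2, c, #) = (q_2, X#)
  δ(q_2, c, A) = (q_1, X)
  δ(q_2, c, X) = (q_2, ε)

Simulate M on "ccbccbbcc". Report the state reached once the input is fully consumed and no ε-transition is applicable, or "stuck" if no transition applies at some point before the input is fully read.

q_1

(q_0, ccbccbbcc, #)
  read c, top #: go to q_1, push X# → (q_1, cbccbbcc, X#)
  ε-move, top X: go to q_1, push ε → (q_1, cbccbbcc, #)
  read c, top #: go to q_1, push XA# → (q_1, bccbbcc, XA#)
  ε-move, top X: go to q_1, push ε → (q_1, bccbbcc, A#)
  read b, top A: go to q_0, push AX → (q_0, ccbbcc, AX#)
  read c, top A: go to q_1, push ε → (q_1, cbbcc, X#)
  ε-move, top X: go to q_1, push ε → (q_1, cbbcc, #)
  read c, top #: go to q_1, push XA# → (q_1, bbcc, XA#)
  ε-move, top X: go to q_1, push ε → (q_1, bbcc, A#)
  read b, top A: go to q_0, push AX → (q_0, bcc, AX#)
  read b, top A: go to q_2, push XA → (q_2, cc, XAX#)
  read c, top X: go to q_2, push ε → (q_2, c, AX#)
  read c, top A: go to q_1, push X → (q_1, ε, XX#)
  ε-move, top X: go to q_1, push ε → (q_1, ε, X#)
  ε-move, top X: go to q_1, push ε → (q_1, ε, #)
All input consumed; M is in state q_1.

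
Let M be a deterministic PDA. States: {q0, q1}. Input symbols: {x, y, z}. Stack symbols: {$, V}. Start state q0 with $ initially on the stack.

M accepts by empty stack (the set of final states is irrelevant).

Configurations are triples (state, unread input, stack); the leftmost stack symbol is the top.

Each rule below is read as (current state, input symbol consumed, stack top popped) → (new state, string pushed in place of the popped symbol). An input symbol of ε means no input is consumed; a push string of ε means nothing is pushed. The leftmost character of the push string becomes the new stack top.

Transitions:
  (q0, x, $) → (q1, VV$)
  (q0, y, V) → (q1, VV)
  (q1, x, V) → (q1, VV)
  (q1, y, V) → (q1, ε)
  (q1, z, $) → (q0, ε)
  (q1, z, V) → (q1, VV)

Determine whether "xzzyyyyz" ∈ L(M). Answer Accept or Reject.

Accept

(q0, xzzyyyyz, $)
  read x, top $: go to q1, push VV$ → (q1, zzyyyyz, VV$)
  read z, top V: go to q1, push VV → (q1, zyyyyz, VVV$)
  read z, top V: go to q1, push VV → (q1, yyyyz, VVVV$)
  read y, top V: go to q1, push ε → (q1, yyyz, VVV$)
  read y, top V: go to q1, push ε → (q1, yyz, VV$)
  read y, top V: go to q1, push ε → (q1, yz, V$)
  read y, top V: go to q1, push ε → (q1, z, $)
  read z, top $: go to q0, push ε → (q0, ε, ε)
All input consumed and the stack is empty.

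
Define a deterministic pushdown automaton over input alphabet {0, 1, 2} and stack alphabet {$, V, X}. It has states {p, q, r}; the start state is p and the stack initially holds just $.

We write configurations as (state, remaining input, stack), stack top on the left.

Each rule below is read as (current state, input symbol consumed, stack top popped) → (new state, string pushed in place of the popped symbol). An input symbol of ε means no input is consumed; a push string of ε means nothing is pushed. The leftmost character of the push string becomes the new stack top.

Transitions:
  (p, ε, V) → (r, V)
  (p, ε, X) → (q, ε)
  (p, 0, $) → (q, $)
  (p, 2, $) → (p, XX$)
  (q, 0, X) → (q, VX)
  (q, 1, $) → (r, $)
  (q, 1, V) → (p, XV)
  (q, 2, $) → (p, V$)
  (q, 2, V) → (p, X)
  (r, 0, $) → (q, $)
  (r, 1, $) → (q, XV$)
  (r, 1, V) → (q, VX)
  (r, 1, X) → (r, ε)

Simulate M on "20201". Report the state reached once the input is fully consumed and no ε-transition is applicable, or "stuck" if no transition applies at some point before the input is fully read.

(p, 20201, $)
  read 2, top $: go to p, push XX$ → (p, 0201, XX$)
  ε-move, top X: go to q, push ε → (q, 0201, X$)
  read 0, top X: go to q, push VX → (q, 201, VX$)
  read 2, top V: go to p, push X → (p, 01, XX$)
  ε-move, top X: go to q, push ε → (q, 01, X$)
  read 0, top X: go to q, push VX → (q, 1, VX$)
  read 1, top V: go to p, push XV → (p, ε, XVX$)
  ε-move, top X: go to q, push ε → (q, ε, VX$)
All input consumed; M is in state q.

q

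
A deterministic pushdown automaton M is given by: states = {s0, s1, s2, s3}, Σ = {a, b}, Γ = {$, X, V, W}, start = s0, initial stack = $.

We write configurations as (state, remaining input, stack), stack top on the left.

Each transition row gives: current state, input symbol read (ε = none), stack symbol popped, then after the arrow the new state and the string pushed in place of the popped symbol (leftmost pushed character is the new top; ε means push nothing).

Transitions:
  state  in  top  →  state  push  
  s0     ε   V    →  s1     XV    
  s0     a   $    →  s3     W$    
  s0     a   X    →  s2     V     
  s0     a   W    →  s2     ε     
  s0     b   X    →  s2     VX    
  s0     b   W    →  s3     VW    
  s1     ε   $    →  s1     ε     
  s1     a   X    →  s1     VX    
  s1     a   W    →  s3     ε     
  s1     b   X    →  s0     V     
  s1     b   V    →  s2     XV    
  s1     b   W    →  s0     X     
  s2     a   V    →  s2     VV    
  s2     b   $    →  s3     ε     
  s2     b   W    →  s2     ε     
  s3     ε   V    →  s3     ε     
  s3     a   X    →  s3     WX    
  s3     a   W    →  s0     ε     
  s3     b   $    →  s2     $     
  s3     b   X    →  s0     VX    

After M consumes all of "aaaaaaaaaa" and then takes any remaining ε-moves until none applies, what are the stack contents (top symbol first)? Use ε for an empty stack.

$

(s0, aaaaaaaaaa, $)
  read a, top $: go to s3, push W$ → (s3, aaaaaaaaa, W$)
  read a, top W: go to s0, push ε → (s0, aaaaaaaa, $)
  read a, top $: go to s3, push W$ → (s3, aaaaaaa, W$)
  read a, top W: go to s0, push ε → (s0, aaaaaa, $)
  read a, top $: go to s3, push W$ → (s3, aaaaa, W$)
  read a, top W: go to s0, push ε → (s0, aaaa, $)
  read a, top $: go to s3, push W$ → (s3, aaa, W$)
  read a, top W: go to s0, push ε → (s0, aa, $)
  read a, top $: go to s3, push W$ → (s3, a, W$)
  read a, top W: go to s0, push ε → (s0, ε, $)
All input consumed in state s0 with stack $.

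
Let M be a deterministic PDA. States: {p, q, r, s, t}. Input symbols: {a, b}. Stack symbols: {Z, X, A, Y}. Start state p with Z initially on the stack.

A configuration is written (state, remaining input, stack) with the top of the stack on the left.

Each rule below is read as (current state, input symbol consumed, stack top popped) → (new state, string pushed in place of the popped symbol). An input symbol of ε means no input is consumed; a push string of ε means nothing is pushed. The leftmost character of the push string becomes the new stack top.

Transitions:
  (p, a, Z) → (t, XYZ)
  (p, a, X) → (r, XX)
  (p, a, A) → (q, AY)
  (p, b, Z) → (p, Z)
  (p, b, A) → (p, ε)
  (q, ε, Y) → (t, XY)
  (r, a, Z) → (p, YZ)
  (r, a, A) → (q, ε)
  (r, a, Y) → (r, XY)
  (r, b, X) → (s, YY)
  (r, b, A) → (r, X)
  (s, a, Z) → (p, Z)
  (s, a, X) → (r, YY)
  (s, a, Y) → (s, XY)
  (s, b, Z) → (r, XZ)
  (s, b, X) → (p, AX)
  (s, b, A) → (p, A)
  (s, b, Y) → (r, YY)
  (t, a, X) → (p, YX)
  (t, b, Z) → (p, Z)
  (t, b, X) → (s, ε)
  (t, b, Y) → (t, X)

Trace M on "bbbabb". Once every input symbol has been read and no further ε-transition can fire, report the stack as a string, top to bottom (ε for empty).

YYZ

(p, bbbabb, Z) ⊢ (p, bbabb, Z) ⊢ (p, babb, Z) ⊢ (p, abb, Z) ⊢ (t, bb, XYZ) ⊢ (s, b, YZ) ⊢ (r, ε, YYZ)
All input consumed in state r with stack YYZ.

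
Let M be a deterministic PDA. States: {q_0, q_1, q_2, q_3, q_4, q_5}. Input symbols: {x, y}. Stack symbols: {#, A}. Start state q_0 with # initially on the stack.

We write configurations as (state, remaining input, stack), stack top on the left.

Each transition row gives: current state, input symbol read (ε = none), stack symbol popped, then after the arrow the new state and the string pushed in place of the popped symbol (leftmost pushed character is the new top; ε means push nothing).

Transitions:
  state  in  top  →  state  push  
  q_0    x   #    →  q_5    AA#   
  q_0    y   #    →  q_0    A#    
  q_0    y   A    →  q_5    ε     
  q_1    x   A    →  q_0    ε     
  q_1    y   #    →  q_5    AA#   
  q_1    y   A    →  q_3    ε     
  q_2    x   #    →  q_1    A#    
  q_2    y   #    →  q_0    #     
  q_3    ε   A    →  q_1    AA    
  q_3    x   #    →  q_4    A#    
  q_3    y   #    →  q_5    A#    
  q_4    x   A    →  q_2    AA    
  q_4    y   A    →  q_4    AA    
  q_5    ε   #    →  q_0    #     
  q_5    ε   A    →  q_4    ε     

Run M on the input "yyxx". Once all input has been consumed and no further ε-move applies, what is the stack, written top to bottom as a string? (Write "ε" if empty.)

(q_0, yyxx, #)
  read y, top #: go to q_0, push A# → (q_0, yxx, A#)
  read y, top A: go to q_5, push ε → (q_5, xx, #)
  ε-move, top #: go to q_0, push # → (q_0, xx, #)
  read x, top #: go to q_5, push AA# → (q_5, x, AA#)
  ε-move, top A: go to q_4, push ε → (q_4, x, A#)
  read x, top A: go to q_2, push AA → (q_2, ε, AA#)
All input consumed in state q_2 with stack AA#.

AA#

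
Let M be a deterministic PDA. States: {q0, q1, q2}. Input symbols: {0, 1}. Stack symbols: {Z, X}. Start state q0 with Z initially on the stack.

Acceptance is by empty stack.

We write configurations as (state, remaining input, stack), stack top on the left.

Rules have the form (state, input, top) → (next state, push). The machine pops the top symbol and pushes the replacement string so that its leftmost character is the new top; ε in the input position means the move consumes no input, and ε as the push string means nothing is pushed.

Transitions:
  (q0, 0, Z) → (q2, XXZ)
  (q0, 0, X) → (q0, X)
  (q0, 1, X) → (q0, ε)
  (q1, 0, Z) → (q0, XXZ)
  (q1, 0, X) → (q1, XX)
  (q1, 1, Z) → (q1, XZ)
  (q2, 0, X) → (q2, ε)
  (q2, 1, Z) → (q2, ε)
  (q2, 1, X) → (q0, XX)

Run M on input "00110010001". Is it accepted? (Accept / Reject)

Accept

(q0, 00110010001, Z)
  read 0, top Z: go to q2, push XXZ → (q2, 0110010001, XXZ)
  read 0, top X: go to q2, push ε → (q2, 110010001, XZ)
  read 1, top X: go to q0, push XX → (q0, 10010001, XXZ)
  read 1, top X: go to q0, push ε → (q0, 0010001, XZ)
  read 0, top X: go to q0, push X → (q0, 010001, XZ)
  read 0, top X: go to q0, push X → (q0, 10001, XZ)
  read 1, top X: go to q0, push ε → (q0, 0001, Z)
  read 0, top Z: go to q2, push XXZ → (q2, 001, XXZ)
  read 0, top X: go to q2, push ε → (q2, 01, XZ)
  read 0, top X: go to q2, push ε → (q2, 1, Z)
  read 1, top Z: go to q2, push ε → (q2, ε, ε)
All input consumed and the stack is empty.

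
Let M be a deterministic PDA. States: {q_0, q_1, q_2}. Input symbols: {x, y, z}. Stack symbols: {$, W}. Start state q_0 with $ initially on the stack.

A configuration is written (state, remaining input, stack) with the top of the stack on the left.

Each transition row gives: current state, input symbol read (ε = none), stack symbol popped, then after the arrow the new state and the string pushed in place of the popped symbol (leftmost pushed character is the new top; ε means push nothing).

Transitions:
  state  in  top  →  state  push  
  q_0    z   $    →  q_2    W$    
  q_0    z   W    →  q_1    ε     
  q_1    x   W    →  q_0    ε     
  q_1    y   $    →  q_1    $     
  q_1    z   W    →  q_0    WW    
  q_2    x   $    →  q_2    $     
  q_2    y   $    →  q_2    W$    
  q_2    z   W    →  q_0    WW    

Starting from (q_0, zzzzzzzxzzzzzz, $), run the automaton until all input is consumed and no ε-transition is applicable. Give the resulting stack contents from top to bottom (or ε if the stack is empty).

(q_0, zzzzzzzxzzzzzz, $)
  read z, top $: go to q_2, push W$ → (q_2, zzzzzzxzzzzzz, W$)
  read z, top W: go to q_0, push WW → (q_0, zzzzzxzzzzzz, WW$)
  read z, top W: go to q_1, push ε → (q_1, zzzzxzzzzzz, W$)
  read z, top W: go to q_0, push WW → (q_0, zzzxzzzzzz, WW$)
  read z, top W: go to q_1, push ε → (q_1, zzxzzzzzz, W$)
  read z, top W: go to q_0, push WW → (q_0, zxzzzzzz, WW$)
  read z, top W: go to q_1, push ε → (q_1, xzzzzzz, W$)
  read x, top W: go to q_0, push ε → (q_0, zzzzzz, $)
  read z, top $: go to q_2, push W$ → (q_2, zzzzz, W$)
  read z, top W: go to q_0, push WW → (q_0, zzzz, WW$)
  read z, top W: go to q_1, push ε → (q_1, zzz, W$)
  read z, top W: go to q_0, push WW → (q_0, zz, WW$)
  read z, top W: go to q_1, push ε → (q_1, z, W$)
  read z, top W: go to q_0, push WW → (q_0, ε, WW$)
All input consumed in state q_0 with stack WW$.

WW$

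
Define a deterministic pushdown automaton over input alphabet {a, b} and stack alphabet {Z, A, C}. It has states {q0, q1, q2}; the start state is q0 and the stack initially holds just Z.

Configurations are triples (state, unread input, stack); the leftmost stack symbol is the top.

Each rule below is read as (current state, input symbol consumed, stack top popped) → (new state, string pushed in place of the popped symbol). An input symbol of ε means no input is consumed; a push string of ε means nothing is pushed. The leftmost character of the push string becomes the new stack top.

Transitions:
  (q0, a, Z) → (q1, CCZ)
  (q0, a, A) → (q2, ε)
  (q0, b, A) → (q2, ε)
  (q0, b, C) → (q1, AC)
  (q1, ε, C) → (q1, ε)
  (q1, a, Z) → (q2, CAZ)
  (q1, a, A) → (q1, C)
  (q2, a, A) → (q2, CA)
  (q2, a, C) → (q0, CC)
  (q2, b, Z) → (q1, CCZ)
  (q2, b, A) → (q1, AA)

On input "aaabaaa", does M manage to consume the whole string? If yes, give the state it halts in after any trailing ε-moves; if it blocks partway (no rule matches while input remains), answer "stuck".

q2

(q0, aaabaaa, Z)
  read a, top Z: go to q1, push CCZ → (q1, aabaaa, CCZ)
  ε-move, top C: go to q1, push ε → (q1, aabaaa, CZ)
  ε-move, top C: go to q1, push ε → (q1, aabaaa, Z)
  read a, top Z: go to q2, push CAZ → (q2, abaaa, CAZ)
  read a, top C: go to q0, push CC → (q0, baaa, CCAZ)
  read b, top C: go to q1, push AC → (q1, aaa, ACCAZ)
  read a, top A: go to q1, push C → (q1, aa, CCCAZ)
  ε-move, top C: go to q1, push ε → (q1, aa, CCAZ)
  ε-move, top C: go to q1, push ε → (q1, aa, CAZ)
  ε-move, top C: go to q1, push ε → (q1, aa, AZ)
  read a, top A: go to q1, push C → (q1, a, CZ)
  ε-move, top C: go to q1, push ε → (q1, a, Z)
  read a, top Z: go to q2, push CAZ → (q2, ε, CAZ)
All input consumed; M is in state q2.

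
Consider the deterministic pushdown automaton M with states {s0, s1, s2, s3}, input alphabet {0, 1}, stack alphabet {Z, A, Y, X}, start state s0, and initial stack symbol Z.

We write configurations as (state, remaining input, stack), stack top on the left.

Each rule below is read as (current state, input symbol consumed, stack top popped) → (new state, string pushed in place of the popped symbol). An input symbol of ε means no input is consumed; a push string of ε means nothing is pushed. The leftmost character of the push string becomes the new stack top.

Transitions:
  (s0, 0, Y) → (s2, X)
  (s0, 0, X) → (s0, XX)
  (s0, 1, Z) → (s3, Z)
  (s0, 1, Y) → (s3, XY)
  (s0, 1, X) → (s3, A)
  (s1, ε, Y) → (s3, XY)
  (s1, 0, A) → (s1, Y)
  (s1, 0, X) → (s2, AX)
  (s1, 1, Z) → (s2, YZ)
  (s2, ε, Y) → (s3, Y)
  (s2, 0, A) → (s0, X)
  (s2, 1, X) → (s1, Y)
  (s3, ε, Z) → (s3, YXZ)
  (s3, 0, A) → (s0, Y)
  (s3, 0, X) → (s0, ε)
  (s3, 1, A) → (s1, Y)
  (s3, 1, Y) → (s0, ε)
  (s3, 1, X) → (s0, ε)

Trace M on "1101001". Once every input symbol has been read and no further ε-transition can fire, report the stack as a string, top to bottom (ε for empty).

XYXZ

(s0, 1101001, Z)
  read 1, top Z: go to s3, push Z → (s3, 101001, Z)
  ε-move, top Z: go to s3, push YXZ → (s3, 101001, YXZ)
  read 1, top Y: go to s0, push ε → (s0, 01001, XZ)
  read 0, top X: go to s0, push XX → (s0, 1001, XXZ)
  read 1, top X: go to s3, push A → (s3, 001, AXZ)
  read 0, top A: go to s0, push Y → (s0, 01, YXZ)
  read 0, top Y: go to s2, push X → (s2, 1, XXZ)
  read 1, top X: go to s1, push Y → (s1, ε, YXZ)
  ε-move, top Y: go to s3, push XY → (s3, ε, XYXZ)
All input consumed in state s3 with stack XYXZ.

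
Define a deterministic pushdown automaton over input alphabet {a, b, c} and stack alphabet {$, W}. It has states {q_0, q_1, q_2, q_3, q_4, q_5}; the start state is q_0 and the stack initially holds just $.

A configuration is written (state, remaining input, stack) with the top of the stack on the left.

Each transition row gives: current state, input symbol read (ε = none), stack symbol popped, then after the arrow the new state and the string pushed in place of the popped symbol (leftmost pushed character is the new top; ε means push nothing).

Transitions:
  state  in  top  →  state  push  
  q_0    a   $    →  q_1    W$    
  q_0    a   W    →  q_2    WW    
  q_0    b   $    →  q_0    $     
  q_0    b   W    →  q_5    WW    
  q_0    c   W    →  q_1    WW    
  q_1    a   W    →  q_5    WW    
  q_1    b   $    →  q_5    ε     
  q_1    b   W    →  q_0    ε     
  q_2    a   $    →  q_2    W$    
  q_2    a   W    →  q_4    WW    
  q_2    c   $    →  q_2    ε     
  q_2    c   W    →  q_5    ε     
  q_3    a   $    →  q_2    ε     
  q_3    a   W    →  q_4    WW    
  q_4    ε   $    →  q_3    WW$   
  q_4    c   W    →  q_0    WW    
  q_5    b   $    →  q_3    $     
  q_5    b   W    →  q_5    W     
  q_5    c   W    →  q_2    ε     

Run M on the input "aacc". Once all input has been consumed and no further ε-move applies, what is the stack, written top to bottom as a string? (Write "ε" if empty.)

$

(q_0, aacc, $) ⊢ (q_1, acc, W$) ⊢ (q_5, cc, WW$) ⊢ (q_2, c, W$) ⊢ (q_5, ε, $)
All input consumed in state q_5 with stack $.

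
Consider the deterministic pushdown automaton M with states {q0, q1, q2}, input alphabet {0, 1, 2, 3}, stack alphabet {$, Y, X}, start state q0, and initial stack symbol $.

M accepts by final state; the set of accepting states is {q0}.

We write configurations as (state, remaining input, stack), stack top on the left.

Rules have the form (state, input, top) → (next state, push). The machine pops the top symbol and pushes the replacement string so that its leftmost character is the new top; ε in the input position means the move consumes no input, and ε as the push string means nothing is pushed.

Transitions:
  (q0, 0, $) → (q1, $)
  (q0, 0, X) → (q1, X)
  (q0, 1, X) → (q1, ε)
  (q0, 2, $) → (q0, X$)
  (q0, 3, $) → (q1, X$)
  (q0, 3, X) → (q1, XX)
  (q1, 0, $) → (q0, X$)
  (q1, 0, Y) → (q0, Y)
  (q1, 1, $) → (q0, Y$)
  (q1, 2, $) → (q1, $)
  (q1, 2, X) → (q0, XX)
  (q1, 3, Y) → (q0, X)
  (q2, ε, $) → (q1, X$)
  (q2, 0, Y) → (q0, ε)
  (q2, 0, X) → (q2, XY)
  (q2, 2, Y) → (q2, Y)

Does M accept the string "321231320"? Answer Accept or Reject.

(q0, 321231320, $)
  read 3, top $: go to q1, push X$ → (q1, 21231320, X$)
  read 2, top X: go to q0, push XX → (q0, 1231320, XX$)
  read 1, top X: go to q1, push ε → (q1, 231320, X$)
  read 2, top X: go to q0, push XX → (q0, 31320, XX$)
  read 3, top X: go to q1, push XX → (q1, 1320, XXX$)
No transition applies at (q1, 1320, XXX$); input not fully consumed.

Reject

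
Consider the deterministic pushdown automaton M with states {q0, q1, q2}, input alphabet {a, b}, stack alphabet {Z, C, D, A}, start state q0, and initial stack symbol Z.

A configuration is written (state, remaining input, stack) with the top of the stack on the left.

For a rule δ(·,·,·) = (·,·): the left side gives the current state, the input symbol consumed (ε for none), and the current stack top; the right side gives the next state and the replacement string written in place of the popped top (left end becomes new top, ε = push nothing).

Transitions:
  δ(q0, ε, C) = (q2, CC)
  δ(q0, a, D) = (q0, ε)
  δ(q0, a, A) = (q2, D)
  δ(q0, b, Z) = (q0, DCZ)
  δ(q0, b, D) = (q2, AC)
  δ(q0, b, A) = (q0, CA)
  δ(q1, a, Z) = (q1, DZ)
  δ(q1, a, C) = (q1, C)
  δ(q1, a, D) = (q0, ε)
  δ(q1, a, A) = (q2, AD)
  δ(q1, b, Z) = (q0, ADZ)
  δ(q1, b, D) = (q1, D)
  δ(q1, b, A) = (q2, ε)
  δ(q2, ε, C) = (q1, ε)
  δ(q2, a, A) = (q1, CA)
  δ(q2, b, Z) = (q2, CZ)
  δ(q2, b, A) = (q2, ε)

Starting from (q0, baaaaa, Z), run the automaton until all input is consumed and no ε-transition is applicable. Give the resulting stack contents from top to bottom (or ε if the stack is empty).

(q0, baaaaa, Z) ⊢ (q0, aaaaa, DCZ) ⊢ (q0, aaaa, CZ) ⊢ (q2, aaaa, CCZ) ⊢ (q1, aaaa, CZ) ⊢ (q1, aaa, CZ) ⊢ (q1, aa, CZ) ⊢ (q1, a, CZ) ⊢ (q1, ε, CZ)
All input consumed in state q1 with stack CZ.

CZ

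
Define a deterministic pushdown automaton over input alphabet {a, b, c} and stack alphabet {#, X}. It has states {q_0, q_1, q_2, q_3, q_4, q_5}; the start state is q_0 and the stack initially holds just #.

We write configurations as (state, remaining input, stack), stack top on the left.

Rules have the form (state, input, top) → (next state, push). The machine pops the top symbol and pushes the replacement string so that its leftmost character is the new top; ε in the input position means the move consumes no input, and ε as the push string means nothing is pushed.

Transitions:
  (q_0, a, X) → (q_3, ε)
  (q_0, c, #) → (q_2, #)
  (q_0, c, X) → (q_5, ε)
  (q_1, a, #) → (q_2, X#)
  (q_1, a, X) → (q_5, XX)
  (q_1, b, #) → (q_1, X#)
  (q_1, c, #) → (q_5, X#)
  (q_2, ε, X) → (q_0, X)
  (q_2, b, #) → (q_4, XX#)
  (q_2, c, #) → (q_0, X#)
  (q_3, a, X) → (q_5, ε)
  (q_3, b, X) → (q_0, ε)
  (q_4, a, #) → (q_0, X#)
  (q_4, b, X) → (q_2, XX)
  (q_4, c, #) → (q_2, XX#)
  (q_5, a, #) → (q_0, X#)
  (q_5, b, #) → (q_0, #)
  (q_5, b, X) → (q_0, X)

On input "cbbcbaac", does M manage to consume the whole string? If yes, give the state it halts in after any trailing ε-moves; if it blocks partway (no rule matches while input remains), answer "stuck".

stuck

(q_0, cbbcbaac, #)
  read c, top #: go to q_2, push # → (q_2, bbcbaac, #)
  read b, top #: go to q_4, push XX# → (q_4, bcbaac, XX#)
  read b, top X: go to q_2, push XX → (q_2, cbaac, XXX#)
  ε-move, top X: go to q_0, push X → (q_0, cbaac, XXX#)
  read c, top X: go to q_5, push ε → (q_5, baac, XX#)
  read b, top X: go to q_0, push X → (q_0, aac, XX#)
  read a, top X: go to q_3, push ε → (q_3, ac, X#)
  read a, top X: go to q_5, push ε → (q_5, c, #)
No transition for (q_5, c, top #); M blocks with input c remaining.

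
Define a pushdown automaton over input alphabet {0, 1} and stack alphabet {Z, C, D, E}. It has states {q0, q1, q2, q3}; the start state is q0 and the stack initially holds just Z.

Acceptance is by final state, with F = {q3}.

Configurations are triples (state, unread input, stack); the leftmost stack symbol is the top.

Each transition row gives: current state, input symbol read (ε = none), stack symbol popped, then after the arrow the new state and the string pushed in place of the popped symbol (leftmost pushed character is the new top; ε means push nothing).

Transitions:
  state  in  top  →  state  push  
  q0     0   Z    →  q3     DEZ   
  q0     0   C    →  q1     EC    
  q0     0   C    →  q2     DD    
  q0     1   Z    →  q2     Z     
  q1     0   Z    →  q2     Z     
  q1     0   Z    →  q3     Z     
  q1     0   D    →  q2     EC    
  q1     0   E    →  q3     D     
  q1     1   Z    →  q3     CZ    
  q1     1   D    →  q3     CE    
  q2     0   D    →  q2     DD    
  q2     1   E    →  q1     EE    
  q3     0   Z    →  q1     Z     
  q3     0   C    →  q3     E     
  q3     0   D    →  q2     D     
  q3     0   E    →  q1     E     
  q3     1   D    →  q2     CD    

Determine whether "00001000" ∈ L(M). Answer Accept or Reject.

No computation consumes all input and reaches a final state.

Reject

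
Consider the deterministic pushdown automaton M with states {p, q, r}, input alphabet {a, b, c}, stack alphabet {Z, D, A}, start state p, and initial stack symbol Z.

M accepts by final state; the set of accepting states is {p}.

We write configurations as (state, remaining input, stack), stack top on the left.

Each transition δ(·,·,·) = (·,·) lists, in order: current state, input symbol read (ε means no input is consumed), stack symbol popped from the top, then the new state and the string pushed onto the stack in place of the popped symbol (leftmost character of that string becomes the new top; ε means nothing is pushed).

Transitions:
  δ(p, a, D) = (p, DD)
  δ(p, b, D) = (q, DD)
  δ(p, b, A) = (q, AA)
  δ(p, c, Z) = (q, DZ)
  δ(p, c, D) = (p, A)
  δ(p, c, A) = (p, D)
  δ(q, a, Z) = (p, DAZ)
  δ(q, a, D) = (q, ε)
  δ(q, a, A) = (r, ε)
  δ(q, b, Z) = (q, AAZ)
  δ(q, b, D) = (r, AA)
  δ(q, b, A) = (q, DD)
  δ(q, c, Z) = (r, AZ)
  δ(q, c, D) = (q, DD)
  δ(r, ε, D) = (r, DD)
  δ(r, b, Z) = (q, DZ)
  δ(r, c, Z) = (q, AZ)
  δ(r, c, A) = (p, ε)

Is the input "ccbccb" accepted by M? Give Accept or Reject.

Reject

(p, ccbccb, Z) ⊢ (q, cbccb, DZ) ⊢ (q, bccb, DDZ) ⊢ (r, ccb, AADZ) ⊢ (p, cb, ADZ) ⊢ (p, b, DDZ) ⊢ (q, ε, DDDZ)
All input consumed; state q ∉ F and no further ε-move applies.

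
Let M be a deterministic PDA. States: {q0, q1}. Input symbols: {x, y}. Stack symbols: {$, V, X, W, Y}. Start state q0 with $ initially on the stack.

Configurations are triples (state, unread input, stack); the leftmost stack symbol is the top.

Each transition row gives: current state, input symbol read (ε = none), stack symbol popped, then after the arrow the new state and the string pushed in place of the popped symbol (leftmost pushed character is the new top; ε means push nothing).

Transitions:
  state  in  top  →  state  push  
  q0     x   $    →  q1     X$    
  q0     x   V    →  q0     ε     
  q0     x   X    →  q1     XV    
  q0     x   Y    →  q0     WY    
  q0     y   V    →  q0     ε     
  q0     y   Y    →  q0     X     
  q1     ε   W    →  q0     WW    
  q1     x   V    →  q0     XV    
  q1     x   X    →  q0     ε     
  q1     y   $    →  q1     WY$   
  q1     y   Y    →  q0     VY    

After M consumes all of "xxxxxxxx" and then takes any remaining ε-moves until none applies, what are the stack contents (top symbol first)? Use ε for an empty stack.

$

(q0, xxxxxxxx, $)
  read x, top $: go to q1, push X$ → (q1, xxxxxxx, X$)
  read x, top X: go to q0, push ε → (q0, xxxxxx, $)
  read x, top $: go to q1, push X$ → (q1, xxxxx, X$)
  read x, top X: go to q0, push ε → (q0, xxxx, $)
  read x, top $: go to q1, push X$ → (q1, xxx, X$)
  read x, top X: go to q0, push ε → (q0, xx, $)
  read x, top $: go to q1, push X$ → (q1, x, X$)
  read x, top X: go to q0, push ε → (q0, ε, $)
All input consumed in state q0 with stack $.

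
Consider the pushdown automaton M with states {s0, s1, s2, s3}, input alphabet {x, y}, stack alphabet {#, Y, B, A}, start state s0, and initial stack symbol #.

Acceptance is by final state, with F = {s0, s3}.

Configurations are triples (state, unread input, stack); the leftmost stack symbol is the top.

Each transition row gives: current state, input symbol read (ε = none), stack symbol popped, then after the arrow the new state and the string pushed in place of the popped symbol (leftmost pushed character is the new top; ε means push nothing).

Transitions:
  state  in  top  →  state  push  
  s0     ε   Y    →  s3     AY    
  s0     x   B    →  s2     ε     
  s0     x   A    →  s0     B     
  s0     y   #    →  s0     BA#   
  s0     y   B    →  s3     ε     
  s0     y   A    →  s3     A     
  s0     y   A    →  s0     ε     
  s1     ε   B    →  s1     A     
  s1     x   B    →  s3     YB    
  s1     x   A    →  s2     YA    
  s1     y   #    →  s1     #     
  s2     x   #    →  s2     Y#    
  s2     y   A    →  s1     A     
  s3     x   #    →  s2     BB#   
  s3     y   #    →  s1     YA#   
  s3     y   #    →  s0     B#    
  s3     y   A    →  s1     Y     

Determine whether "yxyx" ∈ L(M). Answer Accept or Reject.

No computation consumes all input and reaches a final state.

Reject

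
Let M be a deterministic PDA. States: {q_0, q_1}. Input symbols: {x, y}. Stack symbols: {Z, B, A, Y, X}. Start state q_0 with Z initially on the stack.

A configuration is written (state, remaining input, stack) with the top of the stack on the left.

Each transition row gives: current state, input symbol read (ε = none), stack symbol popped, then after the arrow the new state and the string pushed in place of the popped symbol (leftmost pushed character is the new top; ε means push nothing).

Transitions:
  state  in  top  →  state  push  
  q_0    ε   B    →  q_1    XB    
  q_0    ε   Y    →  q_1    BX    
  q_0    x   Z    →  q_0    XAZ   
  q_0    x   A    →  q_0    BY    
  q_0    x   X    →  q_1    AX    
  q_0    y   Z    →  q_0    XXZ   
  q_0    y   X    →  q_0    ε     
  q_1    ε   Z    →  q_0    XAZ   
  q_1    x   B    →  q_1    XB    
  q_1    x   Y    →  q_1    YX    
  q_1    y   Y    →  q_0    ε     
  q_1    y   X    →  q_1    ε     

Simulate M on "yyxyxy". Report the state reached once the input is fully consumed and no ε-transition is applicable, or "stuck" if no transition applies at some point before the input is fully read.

stuck

(q_0, yyxyxy, Z) ⊢ (q_0, yxyxy, XXZ) ⊢ (q_0, xyxy, XZ) ⊢ (q_1, yxy, AXZ)
No transition for (q_1, y, top A); M blocks with input yxy remaining.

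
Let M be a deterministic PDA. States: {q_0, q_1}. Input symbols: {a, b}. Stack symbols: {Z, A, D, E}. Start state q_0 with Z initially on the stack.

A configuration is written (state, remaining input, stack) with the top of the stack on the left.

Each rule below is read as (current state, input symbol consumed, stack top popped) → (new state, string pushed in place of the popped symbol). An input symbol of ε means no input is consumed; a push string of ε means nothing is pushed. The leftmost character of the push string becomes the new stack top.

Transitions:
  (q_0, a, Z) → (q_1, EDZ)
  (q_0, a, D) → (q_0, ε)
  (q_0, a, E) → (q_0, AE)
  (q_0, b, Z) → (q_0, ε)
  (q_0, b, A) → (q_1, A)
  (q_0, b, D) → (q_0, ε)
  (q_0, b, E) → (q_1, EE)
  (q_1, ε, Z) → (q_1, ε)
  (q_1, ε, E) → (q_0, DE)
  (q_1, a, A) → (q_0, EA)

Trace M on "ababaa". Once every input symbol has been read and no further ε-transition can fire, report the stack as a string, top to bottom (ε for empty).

(q_0, ababaa, Z)
  read a, top Z: go to q_1, push EDZ → (q_1, babaa, EDZ)
  ε-move, top E: go to q_0, push DE → (q_0, babaa, DEDZ)
  read b, top D: go to q_0, push ε → (q_0, abaa, EDZ)
  read a, top E: go to q_0, push AE → (q_0, baa, AEDZ)
  read b, top A: go to q_1, push A → (q_1, aa, AEDZ)
  read a, top A: go to q_0, push EA → (q_0, a, EAEDZ)
  read a, top E: go to q_0, push AE → (q_0, ε, AEAEDZ)
All input consumed in state q_0 with stack AEAEDZ.

AEAEDZ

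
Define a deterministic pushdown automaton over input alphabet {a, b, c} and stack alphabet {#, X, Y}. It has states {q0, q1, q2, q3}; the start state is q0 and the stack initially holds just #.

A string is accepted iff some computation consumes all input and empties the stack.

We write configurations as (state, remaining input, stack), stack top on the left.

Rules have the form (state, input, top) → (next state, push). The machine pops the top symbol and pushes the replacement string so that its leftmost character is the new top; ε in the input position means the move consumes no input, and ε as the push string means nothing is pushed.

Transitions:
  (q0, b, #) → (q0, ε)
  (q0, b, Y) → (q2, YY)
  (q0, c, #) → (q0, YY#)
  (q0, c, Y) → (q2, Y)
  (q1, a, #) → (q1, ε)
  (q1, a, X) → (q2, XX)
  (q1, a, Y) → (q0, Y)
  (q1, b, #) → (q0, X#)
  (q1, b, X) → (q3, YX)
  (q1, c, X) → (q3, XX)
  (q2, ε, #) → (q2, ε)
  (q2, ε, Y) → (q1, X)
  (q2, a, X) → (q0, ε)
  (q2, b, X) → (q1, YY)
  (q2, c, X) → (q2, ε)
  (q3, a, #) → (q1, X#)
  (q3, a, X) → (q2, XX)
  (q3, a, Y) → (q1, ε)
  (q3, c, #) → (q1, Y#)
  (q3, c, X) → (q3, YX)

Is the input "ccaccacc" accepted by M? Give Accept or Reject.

(q0, ccaccacc, #)
  read c, top #: go to q0, push YY# → (q0, caccacc, YY#)
  read c, top Y: go to q2, push Y → (q2, accacc, YY#)
  ε-move, top Y: go to q1, push X → (q1, accacc, XY#)
  read a, top X: go to q2, push XX → (q2, ccacc, XXY#)
  read c, top X: go to q2, push ε → (q2, cacc, XY#)
  read c, top X: go to q2, push ε → (q2, acc, Y#)
  ε-move, top Y: go to q1, push X → (q1, acc, X#)
  read a, top X: go to q2, push XX → (q2, cc, XX#)
  read c, top X: go to q2, push ε → (q2, c, X#)
  read c, top X: go to q2, push ε → (q2, ε, #)
  ε-move, top #: go to q2, push ε → (q2, ε, ε)
All input consumed and the stack is empty.

Accept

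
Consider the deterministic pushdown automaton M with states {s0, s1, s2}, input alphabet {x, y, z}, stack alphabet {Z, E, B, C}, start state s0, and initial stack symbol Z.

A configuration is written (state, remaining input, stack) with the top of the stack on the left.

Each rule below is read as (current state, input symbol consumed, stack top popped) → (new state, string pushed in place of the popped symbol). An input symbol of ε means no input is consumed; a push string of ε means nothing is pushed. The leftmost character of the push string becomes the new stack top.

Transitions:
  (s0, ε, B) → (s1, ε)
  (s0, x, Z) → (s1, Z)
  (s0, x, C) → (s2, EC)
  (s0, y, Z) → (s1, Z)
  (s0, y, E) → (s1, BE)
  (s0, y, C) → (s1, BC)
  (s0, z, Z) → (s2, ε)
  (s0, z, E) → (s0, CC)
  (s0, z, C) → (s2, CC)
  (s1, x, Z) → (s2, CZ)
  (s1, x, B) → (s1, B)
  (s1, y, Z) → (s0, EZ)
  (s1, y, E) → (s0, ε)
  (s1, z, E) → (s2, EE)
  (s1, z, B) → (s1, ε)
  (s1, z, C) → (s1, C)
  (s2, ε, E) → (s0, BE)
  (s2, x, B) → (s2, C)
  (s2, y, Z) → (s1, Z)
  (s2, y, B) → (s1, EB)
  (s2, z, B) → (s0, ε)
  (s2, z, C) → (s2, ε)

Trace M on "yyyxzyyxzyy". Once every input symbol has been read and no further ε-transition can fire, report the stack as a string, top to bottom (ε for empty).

EZ

(s0, yyyxzyyxzyy, Z)
  read y, top Z: go to s1, push Z → (s1, yyxzyyxzyy, Z)
  read y, top Z: go to s0, push EZ → (s0, yxzyyxzyy, EZ)
  read y, top E: go to s1, push BE → (s1, xzyyxzyy, BEZ)
  read x, top B: go to s1, push B → (s1, zyyxzyy, BEZ)
  read z, top B: go to s1, push ε → (s1, yyxzyy, EZ)
  read y, top E: go to s0, push ε → (s0, yxzyy, Z)
  read y, top Z: go to s1, push Z → (s1, xzyy, Z)
  read x, top Z: go to s2, push CZ → (s2, zyy, CZ)
  read z, top C: go to s2, push ε → (s2, yy, Z)
  read y, top Z: go to s1, push Z → (s1, y, Z)
  read y, top Z: go to s0, push EZ → (s0, ε, EZ)
All input consumed in state s0 with stack EZ.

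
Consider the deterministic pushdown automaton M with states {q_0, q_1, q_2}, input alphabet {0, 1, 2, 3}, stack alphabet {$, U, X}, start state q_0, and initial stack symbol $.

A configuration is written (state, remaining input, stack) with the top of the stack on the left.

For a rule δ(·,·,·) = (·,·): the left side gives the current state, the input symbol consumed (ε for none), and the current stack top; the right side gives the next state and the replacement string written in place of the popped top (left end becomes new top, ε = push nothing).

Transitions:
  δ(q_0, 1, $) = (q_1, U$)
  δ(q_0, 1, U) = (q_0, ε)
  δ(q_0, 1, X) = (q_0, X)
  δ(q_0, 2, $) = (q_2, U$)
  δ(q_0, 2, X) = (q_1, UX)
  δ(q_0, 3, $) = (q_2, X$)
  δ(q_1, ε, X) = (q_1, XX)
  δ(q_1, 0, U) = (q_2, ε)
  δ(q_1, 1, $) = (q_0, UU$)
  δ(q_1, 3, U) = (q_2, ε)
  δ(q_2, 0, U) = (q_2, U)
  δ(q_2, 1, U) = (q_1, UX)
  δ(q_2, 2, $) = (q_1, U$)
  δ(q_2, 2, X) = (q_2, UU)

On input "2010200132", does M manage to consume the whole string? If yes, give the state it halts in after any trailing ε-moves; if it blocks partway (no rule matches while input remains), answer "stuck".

q_2

(q_0, 2010200132, $) ⊢ (q_2, 010200132, U$) ⊢ (q_2, 10200132, U$) ⊢ (q_1, 0200132, UX$) ⊢ (q_2, 200132, X$) ⊢ (q_2, 00132, UU$) ⊢ (q_2, 0132, UU$) ⊢ (q_2, 132, UU$) ⊢ (q_1, 32, UXU$) ⊢ (q_2, 2, XU$) ⊢ (q_2, ε, UUU$)
All input consumed; M is in state q_2.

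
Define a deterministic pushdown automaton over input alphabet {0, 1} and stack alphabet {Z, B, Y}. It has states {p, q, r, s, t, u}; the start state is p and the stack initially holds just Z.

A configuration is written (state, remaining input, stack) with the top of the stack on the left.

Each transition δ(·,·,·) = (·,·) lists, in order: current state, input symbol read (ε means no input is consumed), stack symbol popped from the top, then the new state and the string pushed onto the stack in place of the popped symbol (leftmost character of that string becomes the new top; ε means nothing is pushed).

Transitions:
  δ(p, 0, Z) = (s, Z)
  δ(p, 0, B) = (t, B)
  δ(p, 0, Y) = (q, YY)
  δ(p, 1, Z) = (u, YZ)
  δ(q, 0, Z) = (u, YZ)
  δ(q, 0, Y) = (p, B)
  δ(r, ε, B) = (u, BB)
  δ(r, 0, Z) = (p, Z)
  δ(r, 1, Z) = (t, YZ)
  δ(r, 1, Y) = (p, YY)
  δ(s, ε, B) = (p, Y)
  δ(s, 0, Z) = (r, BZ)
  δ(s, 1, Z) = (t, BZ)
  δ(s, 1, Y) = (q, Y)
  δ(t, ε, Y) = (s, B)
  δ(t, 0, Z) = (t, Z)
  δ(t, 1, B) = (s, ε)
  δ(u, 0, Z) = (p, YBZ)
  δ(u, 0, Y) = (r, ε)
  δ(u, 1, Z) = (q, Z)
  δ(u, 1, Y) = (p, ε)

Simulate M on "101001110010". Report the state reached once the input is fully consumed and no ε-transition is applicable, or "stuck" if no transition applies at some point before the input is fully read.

stuck

(p, 101001110010, Z) ⊢ (u, 01001110010, YZ) ⊢ (r, 1001110010, Z) ⊢ (t, 001110010, YZ) ⊢ (s, 001110010, BZ) ⊢ (p, 001110010, YZ) ⊢ (q, 01110010, YYZ) ⊢ (p, 1110010, BYZ)
No transition for (p, 1, top B); M blocks with input 1110010 remaining.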